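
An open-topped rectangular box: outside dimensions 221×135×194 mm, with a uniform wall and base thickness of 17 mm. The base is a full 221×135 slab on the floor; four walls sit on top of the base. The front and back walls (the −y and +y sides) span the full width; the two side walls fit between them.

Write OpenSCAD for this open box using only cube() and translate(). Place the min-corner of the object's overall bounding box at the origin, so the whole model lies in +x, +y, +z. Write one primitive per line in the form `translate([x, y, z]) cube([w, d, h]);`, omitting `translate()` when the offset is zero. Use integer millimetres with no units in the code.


cube([221, 135, 17]);
translate([0, 0, 17]) cube([221, 17, 177]);
translate([0, 118, 17]) cube([221, 17, 177]);
translate([0, 17, 17]) cube([17, 101, 177]);
translate([204, 17, 17]) cube([17, 101, 177]);


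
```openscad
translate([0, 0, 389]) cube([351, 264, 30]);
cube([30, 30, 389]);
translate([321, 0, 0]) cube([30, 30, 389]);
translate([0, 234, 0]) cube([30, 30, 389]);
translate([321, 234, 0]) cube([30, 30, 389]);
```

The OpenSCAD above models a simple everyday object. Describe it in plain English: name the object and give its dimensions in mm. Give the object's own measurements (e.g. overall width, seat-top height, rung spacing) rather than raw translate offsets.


A simple wooden stool: a rectangular seat 351 mm (x) by 264 mm (y), 30 mm thick, top face at z = 419 mm, on four square legs, each 30×30 mm in cross-section. The legs rest on z = 0, each flush with a corner of the seat.


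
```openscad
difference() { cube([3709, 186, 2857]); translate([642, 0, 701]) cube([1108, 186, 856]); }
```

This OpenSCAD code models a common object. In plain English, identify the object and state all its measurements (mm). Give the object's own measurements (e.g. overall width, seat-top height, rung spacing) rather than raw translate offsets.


A wall 3709 mm long (x), 186 mm thick (y), 2857 mm tall, with a rectangular window opening cut through it. The opening is 1108 mm wide and 856 mm tall; its sill is at z = 701 mm and its near (−x) edge is 642 mm from the wall's −x end. The opening passes through the full wall thickness.


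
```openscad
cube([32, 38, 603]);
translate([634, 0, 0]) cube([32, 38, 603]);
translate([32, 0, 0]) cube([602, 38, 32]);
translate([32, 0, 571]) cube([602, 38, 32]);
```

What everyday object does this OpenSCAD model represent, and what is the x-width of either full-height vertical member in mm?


A picture frame. The border width is 32 mm.

Four thin pieces enclosing a rectangular opening — a picture frame. The two full-height stiles are 603 mm tall; the top rail sits at z = 571 and is 32 mm tall, so the border above the opening is 603 − 571 = 32 mm, matching the stile x-width.


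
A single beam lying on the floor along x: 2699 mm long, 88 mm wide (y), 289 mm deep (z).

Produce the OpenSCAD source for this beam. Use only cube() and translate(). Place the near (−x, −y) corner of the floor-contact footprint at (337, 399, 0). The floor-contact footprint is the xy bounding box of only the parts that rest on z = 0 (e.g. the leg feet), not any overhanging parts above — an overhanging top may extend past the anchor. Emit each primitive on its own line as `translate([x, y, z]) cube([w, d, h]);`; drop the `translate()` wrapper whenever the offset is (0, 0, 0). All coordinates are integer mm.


translate([337, 399, 0]) cube([2699, 88, 289]);


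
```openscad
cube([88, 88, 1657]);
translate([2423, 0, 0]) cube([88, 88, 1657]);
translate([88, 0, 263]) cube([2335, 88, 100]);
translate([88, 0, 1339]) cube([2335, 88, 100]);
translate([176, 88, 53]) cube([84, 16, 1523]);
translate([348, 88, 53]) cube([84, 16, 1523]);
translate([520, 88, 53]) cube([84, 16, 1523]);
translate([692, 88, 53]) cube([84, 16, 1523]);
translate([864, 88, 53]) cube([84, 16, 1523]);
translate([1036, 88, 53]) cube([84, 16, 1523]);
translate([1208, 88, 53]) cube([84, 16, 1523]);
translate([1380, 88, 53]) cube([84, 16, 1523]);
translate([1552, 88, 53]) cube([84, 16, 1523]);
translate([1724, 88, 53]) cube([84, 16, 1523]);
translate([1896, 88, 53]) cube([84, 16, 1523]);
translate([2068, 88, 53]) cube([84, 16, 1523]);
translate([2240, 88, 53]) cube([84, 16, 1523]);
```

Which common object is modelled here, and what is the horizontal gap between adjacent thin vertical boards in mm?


A fence section. The picket gap is 88 mm.

Two posts, two rails, 13 pickets — a fence section. Span 2335 mm holds 13 pickets of 84 mm with 14 equal gaps: ⌊(2335 − 13·84) / 14⌋ = 88 mm.


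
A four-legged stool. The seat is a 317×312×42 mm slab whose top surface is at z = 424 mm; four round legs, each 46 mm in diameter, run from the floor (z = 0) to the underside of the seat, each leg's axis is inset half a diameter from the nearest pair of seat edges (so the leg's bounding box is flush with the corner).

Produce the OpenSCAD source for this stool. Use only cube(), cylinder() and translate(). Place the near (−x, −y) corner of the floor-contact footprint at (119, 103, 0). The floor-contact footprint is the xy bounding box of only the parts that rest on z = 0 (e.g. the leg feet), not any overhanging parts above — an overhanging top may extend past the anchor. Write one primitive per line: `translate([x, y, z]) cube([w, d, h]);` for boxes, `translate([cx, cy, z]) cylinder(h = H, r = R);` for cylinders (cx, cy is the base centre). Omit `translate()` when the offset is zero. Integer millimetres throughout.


translate([119, 103, 382]) cube([317, 312, 42]);
translate([142, 126, 0]) cylinder(h = 382, r = 23);
translate([413, 126, 0]) cylinder(h = 382, r = 23);
translate([142, 392, 0]) cylinder(h = 382, r = 23);
translate([413, 392, 0]) cylinder(h = 382, r = 23);


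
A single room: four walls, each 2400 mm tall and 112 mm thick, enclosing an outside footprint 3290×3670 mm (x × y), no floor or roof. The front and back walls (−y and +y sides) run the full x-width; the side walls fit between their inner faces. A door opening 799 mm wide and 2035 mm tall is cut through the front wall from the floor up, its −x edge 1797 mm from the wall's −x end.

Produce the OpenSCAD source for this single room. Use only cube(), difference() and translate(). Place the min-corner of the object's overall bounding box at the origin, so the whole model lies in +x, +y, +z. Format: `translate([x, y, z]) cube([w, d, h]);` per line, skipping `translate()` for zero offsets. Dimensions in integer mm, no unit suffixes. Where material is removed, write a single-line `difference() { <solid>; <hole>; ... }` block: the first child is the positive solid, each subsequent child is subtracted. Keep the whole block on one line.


difference() { cube([3290, 112, 2400]); translate([1797, 0, 0]) cube([799, 112, 2035]); }
translate([0, 3558, 0]) cube([3290, 112, 2400]);
translate([0, 112, 0]) cube([112, 3446, 2400]);
translate([3178, 112, 0]) cube([112, 3446, 2400]);


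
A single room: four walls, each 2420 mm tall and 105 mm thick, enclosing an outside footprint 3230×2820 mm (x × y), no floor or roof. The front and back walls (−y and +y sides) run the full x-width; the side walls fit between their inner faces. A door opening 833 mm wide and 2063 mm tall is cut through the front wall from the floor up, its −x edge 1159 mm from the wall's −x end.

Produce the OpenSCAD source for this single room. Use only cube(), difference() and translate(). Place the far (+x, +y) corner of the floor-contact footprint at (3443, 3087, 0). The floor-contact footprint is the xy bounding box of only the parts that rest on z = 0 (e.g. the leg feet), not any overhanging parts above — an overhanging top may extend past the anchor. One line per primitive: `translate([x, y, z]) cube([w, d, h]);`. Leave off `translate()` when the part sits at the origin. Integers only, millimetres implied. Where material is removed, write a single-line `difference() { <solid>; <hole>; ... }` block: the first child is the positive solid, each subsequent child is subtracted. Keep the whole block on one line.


difference() { translate([213, 267, 0]) cube([3230, 105, 2420]); translate([1372, 267, 0]) cube([833, 105, 2063]); }
translate([213, 2982, 0]) cube([3230, 105, 2420]);
translate([213, 372, 0]) cube([105, 2610, 2420]);
translate([3338, 372, 0]) cube([105, 2610, 2420]);


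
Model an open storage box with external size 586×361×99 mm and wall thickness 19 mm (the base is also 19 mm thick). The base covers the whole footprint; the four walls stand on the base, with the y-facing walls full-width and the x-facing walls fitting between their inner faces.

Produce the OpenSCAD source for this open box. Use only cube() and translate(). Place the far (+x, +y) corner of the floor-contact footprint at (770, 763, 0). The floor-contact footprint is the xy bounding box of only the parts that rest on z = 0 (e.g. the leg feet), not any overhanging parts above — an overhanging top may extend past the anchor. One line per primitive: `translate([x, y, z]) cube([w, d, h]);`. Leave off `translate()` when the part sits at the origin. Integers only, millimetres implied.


translate([184, 402, 0]) cube([586, 361, 19]);
translate([184, 402, 19]) cube([586, 19, 80]);
translate([184, 744, 19]) cube([586, 19, 80]);
translate([184, 421, 19]) cube([19, 323, 80]);
translate([751, 421, 19]) cube([19, 323, 80]);


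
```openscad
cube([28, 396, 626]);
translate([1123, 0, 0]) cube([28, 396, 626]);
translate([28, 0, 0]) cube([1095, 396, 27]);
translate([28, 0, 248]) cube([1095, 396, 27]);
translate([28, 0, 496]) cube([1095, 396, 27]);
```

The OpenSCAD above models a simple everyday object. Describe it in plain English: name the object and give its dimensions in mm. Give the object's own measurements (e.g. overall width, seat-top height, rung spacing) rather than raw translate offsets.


An open bookshelf. Two side panels, each 28 mm thick, 396 mm deep and 626 mm tall, stand 1151 mm apart (outside-to-outside). Between them sit 3 shelves, each 27 mm thick and 396 mm deep, spanning the full gap between the sides. The bottom shelf rests on the floor (its underside at z = 0) and the clear gap between one shelf's top and the next shelf's underside is 221 mm.


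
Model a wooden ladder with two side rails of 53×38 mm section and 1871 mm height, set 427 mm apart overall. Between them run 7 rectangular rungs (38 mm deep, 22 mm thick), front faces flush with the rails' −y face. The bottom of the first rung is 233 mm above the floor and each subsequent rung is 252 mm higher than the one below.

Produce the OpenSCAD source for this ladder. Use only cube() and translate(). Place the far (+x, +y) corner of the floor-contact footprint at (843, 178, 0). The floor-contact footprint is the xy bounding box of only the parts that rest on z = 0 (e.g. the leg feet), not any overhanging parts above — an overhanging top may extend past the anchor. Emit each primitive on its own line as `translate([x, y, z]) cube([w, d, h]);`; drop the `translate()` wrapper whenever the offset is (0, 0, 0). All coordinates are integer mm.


translate([416, 140, 0]) cube([53, 38, 1871]);
translate([790, 140, 0]) cube([53, 38, 1871]);
translate([469, 140, 233]) cube([321, 38, 22]);
translate([469, 140, 485]) cube([321, 38, 22]);
translate([469, 140, 737]) cube([321, 38, 22]);
translate([469, 140, 989]) cube([321, 38, 22]);
translate([469, 140, 1241]) cube([321, 38, 22]);
translate([469, 140, 1493]) cube([321, 38, 22]);
translate([469, 140, 1745]) cube([321, 38, 22]);


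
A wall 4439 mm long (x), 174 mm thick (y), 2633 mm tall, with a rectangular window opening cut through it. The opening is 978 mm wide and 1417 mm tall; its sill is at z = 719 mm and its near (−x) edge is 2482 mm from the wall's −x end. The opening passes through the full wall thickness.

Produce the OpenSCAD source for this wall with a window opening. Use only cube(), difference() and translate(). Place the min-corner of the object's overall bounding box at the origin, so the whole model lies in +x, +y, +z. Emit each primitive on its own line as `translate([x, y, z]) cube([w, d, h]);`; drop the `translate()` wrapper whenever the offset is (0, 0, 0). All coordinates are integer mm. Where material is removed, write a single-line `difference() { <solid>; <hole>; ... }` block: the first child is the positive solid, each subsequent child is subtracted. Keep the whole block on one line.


difference() { cube([4439, 174, 2633]); translate([2482, 0, 719]) cube([978, 174, 1417]); }


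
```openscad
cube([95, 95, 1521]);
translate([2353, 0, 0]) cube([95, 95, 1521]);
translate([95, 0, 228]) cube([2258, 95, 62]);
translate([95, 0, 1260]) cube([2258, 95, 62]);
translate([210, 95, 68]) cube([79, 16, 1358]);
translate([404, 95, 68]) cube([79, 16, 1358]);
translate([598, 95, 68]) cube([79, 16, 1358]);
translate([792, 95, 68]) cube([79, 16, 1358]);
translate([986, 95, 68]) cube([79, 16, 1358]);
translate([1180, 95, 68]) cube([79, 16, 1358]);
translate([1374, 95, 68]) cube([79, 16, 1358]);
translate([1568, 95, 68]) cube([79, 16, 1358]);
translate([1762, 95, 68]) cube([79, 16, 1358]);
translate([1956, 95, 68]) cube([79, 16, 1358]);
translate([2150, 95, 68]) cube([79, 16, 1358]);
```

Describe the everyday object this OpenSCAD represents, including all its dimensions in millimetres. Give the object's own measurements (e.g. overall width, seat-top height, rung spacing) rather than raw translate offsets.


A fence section. Two 95×95 mm posts, 1521 mm tall, stand on the floor with a clear span of 2258 mm between their inner faces. Two horizontal rails of 95×62 mm section span the gap between the posts with their undersides at z = 228 mm and z = 1260 mm, flush with the posts' −y face. 11 pickets, each 79 mm wide, 16 mm thick and 1358 mm tall, are fixed to the +y face of the rails with their bottoms at z = 68 mm, spaced across the span with a 115 mm gap after the −x post and between neighbouring pickets, with 124 mm left before the +x post.


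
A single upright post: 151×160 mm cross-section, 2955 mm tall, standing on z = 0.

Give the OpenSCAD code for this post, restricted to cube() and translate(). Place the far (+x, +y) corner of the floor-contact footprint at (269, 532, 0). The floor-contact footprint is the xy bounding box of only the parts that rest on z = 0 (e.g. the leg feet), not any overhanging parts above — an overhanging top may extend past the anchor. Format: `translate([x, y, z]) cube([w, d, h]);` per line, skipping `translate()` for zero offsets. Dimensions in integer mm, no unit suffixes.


translate([118, 372, 0]) cube([151, 160, 2955]);


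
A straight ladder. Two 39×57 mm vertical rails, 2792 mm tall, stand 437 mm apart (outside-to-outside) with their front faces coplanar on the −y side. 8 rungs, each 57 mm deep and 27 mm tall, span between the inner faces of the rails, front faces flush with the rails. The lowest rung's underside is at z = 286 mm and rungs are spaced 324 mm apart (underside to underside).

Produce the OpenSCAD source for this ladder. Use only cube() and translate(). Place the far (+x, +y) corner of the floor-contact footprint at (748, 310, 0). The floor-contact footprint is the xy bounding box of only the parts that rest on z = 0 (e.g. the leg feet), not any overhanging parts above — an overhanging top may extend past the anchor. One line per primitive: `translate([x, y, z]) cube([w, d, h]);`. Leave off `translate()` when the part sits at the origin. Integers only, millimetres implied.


translate([311, 253, 0]) cube([39, 57, 2792]);
translate([709, 253, 0]) cube([39, 57, 2792]);
translate([350, 253, 286]) cube([359, 57, 27]);
translate([350, 253, 610]) cube([359, 57, 27]);
translate([350, 253, 934]) cube([359, 57, 27]);
translate([350, 253, 1258]) cube([359, 57, 27]);
translate([350, 253, 1582]) cube([359, 57, 27]);
translate([350, 253, 1906]) cube([359, 57, 27]);
translate([350, 253, 2230]) cube([359, 57, 27]);
translate([350, 253, 2554]) cube([359, 57, 27]);


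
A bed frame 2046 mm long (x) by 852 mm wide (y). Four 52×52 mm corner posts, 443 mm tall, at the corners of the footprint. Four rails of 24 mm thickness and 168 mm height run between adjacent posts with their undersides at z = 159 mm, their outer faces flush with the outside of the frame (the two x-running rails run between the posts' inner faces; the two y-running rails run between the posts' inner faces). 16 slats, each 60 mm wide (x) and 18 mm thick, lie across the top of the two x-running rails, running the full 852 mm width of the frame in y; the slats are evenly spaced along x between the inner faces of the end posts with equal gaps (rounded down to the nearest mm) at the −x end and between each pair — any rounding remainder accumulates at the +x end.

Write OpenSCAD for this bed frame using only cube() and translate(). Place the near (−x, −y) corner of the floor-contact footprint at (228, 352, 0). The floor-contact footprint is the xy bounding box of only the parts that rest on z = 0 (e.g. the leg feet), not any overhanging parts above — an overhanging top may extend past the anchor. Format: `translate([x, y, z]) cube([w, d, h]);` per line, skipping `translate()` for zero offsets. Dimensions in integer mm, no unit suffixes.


// slat z = rail_z + rail_h = 159 + 168 = 327
// slat gap = ⌊(1942 − 16·60) / 17⌋ = 57
translate([228, 352, 0]) cube([52, 52, 443]);
translate([228, 1152, 0]) cube([52, 52, 443]);
translate([2222, 352, 0]) cube([52, 52, 443]);
translate([2222, 1152, 0]) cube([52, 52, 443]);
translate([280, 352, 159]) cube([1942, 24, 168]);
translate([280, 1180, 159]) cube([1942, 24, 168]);
translate([228, 404, 159]) cube([24, 748, 168]);
translate([2250, 404, 159]) cube([24, 748, 168]);
translate([337, 352, 327]) cube([60, 852, 18]);
translate([454, 352, 327]) cube([60, 852, 18]);
translate([571, 352, 327]) cube([60, 852, 18]);
translate([688, 352, 327]) cube([60, 852, 18]);
translate([805, 352, 327]) cube([60, 852, 18]);
translate([922, 352, 327]) cube([60, 852, 18]);
translate([1039, 352, 327]) cube([60, 852, 18]);
translate([1156, 352, 327]) cube([60, 852, 18]);
translate([1273, 352, 327]) cube([60, 852, 18]);
translate([1390, 352, 327]) cube([60, 852, 18]);
translate([1507, 352, 327]) cube([60, 852, 18]);
translate([1624, 352, 327]) cube([60, 852, 18]);
translate([1741, 352, 327]) cube([60, 852, 18]);
translate([1858, 352, 327]) cube([60, 852, 18]);
translate([1975, 352, 327]) cube([60, 852, 18]);
translate([2092, 352, 327]) cube([60, 852, 18]);


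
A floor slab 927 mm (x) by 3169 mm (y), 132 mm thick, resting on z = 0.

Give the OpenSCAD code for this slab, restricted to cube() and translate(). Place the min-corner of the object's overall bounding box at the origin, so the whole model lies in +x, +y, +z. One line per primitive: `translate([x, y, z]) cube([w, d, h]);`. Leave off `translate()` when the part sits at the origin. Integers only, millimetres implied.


cube([927, 3169, 132]);


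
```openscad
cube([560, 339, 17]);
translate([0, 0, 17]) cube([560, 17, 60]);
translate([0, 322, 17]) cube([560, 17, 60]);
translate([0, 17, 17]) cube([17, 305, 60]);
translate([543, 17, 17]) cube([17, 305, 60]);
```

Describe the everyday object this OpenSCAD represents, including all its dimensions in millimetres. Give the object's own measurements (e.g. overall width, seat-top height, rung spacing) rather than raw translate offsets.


An open-topped rectangular box: outside dimensions 560×339×77 mm, with a uniform wall and base thickness of 17 mm. The base is a full 560×339 slab on the floor; four walls sit on top of the base. The front and back walls (the −y and +y sides) span the full width; the two side walls fit between them.


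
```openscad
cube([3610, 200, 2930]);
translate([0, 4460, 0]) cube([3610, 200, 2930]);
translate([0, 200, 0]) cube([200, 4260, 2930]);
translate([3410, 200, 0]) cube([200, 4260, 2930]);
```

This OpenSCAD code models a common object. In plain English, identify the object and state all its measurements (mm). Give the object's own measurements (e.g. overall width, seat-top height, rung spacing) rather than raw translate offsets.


The wall frame of a small rectangular building: four walls, each 2930 mm tall and 200 mm thick, enclosing a footprint 3610 mm (x) by 4660 mm (y) outside-to-outside, with no floor or roof. The front and back walls (the −y and +y sides) span the full width; the two side walls fit between them.


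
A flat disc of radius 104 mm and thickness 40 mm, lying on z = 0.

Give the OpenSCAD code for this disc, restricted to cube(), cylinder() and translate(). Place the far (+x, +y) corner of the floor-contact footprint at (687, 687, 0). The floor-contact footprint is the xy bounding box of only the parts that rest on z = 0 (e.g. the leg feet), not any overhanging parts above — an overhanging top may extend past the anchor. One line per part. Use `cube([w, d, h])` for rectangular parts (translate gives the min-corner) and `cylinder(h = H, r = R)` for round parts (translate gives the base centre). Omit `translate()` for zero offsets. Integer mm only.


translate([583, 583, 0]) cylinder(h = 40, r = 104);


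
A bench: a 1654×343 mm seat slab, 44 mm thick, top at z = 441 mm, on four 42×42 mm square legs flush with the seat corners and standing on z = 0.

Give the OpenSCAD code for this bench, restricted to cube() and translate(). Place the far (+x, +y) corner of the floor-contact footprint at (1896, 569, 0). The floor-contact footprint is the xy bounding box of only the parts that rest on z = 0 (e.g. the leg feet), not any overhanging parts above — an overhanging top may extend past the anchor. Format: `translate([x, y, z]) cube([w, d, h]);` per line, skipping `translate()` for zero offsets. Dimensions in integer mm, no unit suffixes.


// leg_h = 441 − 44 = 397
translate([242, 226, 397]) cube([1654, 343, 44]);
translate([242, 226, 0]) cube([42, 42, 397]);
translate([242, 527, 0]) cube([42, 42, 397]);
translate([1854, 226, 0]) cube([42, 42, 397]);
translate([1854, 527, 0]) cube([42, 42, 397]);


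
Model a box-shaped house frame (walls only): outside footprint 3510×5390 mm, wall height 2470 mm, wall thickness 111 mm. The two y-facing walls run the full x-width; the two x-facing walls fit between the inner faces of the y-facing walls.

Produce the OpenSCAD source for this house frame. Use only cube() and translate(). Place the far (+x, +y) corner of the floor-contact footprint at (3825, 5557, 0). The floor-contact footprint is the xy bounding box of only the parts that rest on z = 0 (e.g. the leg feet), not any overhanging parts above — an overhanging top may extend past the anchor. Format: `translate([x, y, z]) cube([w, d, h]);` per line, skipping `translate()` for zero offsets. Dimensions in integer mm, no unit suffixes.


translate([315, 167, 0]) cube([3510, 111, 2470]);
translate([315, 5446, 0]) cube([3510, 111, 2470]);
translate([315, 278, 0]) cube([111, 5168, 2470]);
translate([3714, 278, 0]) cube([111, 5168, 2470]);


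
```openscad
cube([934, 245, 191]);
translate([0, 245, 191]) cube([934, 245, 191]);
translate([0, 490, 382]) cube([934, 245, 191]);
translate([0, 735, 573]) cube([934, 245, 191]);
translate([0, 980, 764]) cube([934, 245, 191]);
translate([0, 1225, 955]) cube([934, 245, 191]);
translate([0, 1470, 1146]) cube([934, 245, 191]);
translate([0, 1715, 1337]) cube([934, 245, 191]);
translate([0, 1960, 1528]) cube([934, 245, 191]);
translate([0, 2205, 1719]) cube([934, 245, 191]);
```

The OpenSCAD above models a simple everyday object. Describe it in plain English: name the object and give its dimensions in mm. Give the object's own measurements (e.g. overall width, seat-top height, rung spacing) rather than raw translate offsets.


A straight staircase of 10 solid steps. Each step is 934 mm wide (x), 245 mm deep (y, the going) and 191 mm tall (the rise). The first step rests on the floor; each subsequent step sits one going further in +y and one rise higher in +z, directly behind and above the previous step with no overlap.


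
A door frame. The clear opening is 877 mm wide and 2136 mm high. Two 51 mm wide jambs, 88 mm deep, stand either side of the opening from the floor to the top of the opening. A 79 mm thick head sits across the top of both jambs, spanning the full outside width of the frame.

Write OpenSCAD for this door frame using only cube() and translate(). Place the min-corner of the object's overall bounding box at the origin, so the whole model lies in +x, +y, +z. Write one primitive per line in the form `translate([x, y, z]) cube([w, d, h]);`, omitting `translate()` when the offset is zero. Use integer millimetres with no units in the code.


cube([51, 88, 2136]);
translate([928, 0, 0]) cube([51, 88, 2136]);
translate([0, 0, 2136]) cube([979, 88, 79]);


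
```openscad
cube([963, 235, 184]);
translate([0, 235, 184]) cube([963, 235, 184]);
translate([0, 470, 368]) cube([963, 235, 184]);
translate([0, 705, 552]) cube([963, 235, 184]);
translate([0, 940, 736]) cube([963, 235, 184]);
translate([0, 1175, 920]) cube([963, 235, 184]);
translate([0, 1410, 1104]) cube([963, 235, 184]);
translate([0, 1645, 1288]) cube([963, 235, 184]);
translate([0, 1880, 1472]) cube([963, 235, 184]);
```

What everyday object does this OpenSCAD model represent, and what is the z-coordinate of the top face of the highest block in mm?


A staircase. The total rise is 1656 mm.

9 identical blocks, each offset up and back from the previous — a staircase. Each step is 184 mm tall and there are 9 of them, so the total rise is 9 × 184 = 1656 mm.


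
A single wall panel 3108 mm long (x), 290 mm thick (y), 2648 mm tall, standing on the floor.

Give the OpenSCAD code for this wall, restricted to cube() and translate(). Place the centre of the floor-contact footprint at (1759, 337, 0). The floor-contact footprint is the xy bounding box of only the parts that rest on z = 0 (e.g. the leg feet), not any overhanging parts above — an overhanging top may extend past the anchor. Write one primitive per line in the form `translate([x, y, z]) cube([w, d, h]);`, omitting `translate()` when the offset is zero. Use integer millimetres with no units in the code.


translate([205, 192, 0]) cube([3108, 290, 2648]);


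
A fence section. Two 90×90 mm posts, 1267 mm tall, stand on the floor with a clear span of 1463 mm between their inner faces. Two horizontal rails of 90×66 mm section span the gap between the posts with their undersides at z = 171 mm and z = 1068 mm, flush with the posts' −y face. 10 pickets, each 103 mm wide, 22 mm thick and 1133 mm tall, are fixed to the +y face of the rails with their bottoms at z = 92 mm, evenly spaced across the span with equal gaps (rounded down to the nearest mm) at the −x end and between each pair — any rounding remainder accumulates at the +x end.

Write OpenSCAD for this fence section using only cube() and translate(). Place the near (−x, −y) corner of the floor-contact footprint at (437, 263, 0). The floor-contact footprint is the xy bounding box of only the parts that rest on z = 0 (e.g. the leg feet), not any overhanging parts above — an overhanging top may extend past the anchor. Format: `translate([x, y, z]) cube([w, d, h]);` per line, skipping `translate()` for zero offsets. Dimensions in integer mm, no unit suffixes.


translate([437, 263, 0]) cube([90, 90, 1267]);
translate([1990, 263, 0]) cube([90, 90, 1267]);
translate([527, 263, 171]) cube([1463, 90, 66]);
translate([527, 263, 1068]) cube([1463, 90, 66]);
translate([566, 353, 92]) cube([103, 22, 1133]);
translate([708, 353, 92]) cube([103, 22, 1133]);
translate([850, 353, 92]) cube([103, 22, 1133]);
translate([992, 353, 92]) cube([103, 22, 1133]);
translate([1134, 353, 92]) cube([103, 22, 1133]);
translate([1276, 353, 92]) cube([103, 22, 1133]);
translate([1418, 353, 92]) cube([103, 22, 1133]);
translate([1560, 353, 92]) cube([103, 22, 1133]);
translate([1702, 353, 92]) cube([103, 22, 1133]);
translate([1844, 353, 92]) cube([103, 22, 1133]);


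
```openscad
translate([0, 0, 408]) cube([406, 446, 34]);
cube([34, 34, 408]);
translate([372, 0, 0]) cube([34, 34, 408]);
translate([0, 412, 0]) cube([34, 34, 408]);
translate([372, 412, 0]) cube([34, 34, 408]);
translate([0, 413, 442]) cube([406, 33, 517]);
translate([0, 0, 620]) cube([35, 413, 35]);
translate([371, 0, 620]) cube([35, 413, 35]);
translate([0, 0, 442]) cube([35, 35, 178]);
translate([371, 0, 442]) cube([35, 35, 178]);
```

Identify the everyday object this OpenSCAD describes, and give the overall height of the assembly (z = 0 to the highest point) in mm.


A chair. The overall height is 959 mm.

A slab on four corner posts with a tall panel at the back — a chair. The seat slab sits at z = 408 with thickness 34, and the 517 mm backrest starts at the seat top, so the overall height is 408 + 34 + 517 = 959 mm.


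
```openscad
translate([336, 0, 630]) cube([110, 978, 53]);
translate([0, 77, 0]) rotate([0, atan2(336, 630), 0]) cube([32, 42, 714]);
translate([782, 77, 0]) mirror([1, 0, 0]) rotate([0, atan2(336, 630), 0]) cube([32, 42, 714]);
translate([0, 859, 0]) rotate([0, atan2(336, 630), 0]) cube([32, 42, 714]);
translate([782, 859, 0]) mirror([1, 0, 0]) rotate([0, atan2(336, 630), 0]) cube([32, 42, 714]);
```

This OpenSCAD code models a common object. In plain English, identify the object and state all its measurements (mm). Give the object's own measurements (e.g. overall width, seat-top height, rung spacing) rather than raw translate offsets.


A sawhorse. A 110×978×53 mm beam (x, y, z) sits on two A-frame leg pairs. Each pair is two raked legs of 32×42 mm section (42 mm along y) splaying symmetrically in x. Each leg rises 630 mm vertically over 336 mm of horizontal reach and is 714 mm long along its own axis. Every leg's outer bottom edge rests on the floor and its outer top edge meets a bottom edge of the beam — the left legs (tilting toward +x) meet the beam's −x bottom edge, the right legs (their mirror images, tilting toward −x) meet its +x bottom edge — so the leg tops tuck under the beam, the beam's underside is 630 mm above the floor, and the feet are 782 mm apart outside-to-outside with the beam centred between them. The two leg pairs are set in 77 mm from either end of the beam.


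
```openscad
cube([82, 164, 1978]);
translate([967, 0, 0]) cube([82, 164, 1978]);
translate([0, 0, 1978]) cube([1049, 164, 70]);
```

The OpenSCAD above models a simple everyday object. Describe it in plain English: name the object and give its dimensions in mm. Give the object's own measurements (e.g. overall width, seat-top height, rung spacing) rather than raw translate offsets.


A door frame. The clear opening is 885 mm wide and 1978 mm high. Two 82 mm wide jambs, 164 mm deep, stand either side of the opening from the floor to the top of the opening. A 70 mm thick head sits across the top of both jambs, spanning the full outside width of the frame.


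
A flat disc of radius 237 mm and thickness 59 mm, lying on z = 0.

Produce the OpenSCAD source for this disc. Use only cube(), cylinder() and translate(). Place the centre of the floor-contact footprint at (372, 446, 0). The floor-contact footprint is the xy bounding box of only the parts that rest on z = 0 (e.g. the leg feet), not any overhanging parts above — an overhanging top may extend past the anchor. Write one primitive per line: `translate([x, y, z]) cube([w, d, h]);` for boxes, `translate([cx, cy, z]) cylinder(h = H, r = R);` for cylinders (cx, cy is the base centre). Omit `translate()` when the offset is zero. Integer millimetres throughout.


translate([372, 446, 0]) cylinder(h = 59, r = 237);


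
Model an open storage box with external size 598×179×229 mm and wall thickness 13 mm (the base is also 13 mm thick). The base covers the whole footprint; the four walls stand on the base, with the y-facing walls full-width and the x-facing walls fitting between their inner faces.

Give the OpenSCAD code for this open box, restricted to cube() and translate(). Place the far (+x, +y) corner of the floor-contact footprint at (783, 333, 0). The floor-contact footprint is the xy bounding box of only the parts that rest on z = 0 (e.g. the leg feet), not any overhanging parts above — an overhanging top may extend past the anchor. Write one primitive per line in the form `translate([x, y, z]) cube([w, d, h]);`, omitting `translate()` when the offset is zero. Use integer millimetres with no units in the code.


translate([185, 154, 0]) cube([598, 179, 13]);
translate([185, 154, 13]) cube([598, 13, 216]);
translate([185, 320, 13]) cube([598, 13, 216]);
translate([185, 167, 13]) cube([13, 153, 216]);
translate([770, 167, 13]) cube([13, 153, 216]);


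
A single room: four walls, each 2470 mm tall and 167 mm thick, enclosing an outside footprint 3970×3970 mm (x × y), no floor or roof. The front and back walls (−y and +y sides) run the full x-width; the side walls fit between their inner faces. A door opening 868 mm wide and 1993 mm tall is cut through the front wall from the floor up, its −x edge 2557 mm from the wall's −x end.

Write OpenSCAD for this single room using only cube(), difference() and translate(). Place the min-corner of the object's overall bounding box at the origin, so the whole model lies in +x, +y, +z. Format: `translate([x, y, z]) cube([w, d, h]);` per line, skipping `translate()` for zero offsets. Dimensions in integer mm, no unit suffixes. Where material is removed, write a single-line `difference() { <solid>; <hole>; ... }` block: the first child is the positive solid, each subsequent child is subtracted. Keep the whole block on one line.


difference() { cube([3970, 167, 2470]); translate([2557, 0, 0]) cube([868, 167, 1993]); }
translate([0, 3803, 0]) cube([3970, 167, 2470]);
translate([0, 167, 0]) cube([167, 3636, 2470]);
translate([3803, 167, 0]) cube([167, 3636, 2470]);


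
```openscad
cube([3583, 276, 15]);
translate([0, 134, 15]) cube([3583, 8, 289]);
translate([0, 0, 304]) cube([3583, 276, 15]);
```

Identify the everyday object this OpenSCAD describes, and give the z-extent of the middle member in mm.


An I-beam. The web height is 289 mm.

Two wide flanges with a thin centred web — an I-beam. Overall 319 mm minus two 15 mm flanges gives a web of 319 − 2·15 = 289 mm.


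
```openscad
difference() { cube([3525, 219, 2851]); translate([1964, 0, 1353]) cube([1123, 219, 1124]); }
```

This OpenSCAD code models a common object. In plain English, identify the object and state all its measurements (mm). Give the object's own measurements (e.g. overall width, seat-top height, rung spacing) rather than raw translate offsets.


A wall 3525 mm long (x), 219 mm thick (y), 2851 mm tall, with a rectangular window opening cut through it. The opening is 1123 mm wide and 1124 mm tall; its sill is at z = 1353 mm and its near (−x) edge is 1964 mm from the wall's −x end. The opening passes through the full wall thickness.


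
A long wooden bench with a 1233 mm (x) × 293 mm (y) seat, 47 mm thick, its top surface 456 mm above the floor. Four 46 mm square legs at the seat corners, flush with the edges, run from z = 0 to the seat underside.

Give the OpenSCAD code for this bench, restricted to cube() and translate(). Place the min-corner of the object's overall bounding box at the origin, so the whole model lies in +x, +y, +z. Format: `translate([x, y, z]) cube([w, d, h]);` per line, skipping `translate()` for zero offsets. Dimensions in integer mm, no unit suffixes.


translate([0, 0, 409]) cube([1233, 293, 47]);
cube([46, 46, 409]);
translate([0, 247, 0]) cube([46, 46, 409]);
translate([1187, 0, 0]) cube([46, 46, 409]);
translate([1187, 247, 0]) cube([46, 46, 409]);


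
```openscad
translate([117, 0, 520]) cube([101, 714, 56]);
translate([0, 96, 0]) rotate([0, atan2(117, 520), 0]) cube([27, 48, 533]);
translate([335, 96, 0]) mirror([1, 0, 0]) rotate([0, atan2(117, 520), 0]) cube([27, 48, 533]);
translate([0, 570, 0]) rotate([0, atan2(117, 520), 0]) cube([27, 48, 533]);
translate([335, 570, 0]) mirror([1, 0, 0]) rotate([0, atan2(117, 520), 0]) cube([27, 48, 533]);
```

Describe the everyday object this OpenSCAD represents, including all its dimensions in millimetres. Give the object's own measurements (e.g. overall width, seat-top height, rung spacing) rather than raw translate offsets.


A sawhorse. A 101×714×56 mm beam (x, y, z) sits on two A-frame leg pairs. Each pair is two raked legs of 27×48 mm section (48 mm along y) splaying symmetrically in x. Each leg rises 520 mm vertically over 117 mm of horizontal reach and is 533 mm long along its own axis. Every leg's outer bottom edge rests on the floor and its outer top edge meets a bottom edge of the beam — the left legs (tilting toward +x) meet the beam's −x bottom edge, the right legs (their mirror images, tilting toward −x) meet its +x bottom edge — so the leg tops tuck under the beam, the beam's underside is 520 mm above the floor, and the feet are 335 mm apart outside-to-outside with the beam centred between them. The two leg pairs are set in 96 mm from either end of the beam.


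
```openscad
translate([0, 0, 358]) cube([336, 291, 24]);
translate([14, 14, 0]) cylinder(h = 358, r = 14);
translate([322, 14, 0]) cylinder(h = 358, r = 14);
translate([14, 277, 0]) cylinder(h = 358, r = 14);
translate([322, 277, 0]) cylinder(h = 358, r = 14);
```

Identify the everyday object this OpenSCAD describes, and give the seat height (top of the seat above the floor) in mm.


A stool. The seat height is 382 mm.

A 336×291×24 slab at z = 358 on four corner cylinders — a stool. The seat top is 358 + 24 = 382 mm.


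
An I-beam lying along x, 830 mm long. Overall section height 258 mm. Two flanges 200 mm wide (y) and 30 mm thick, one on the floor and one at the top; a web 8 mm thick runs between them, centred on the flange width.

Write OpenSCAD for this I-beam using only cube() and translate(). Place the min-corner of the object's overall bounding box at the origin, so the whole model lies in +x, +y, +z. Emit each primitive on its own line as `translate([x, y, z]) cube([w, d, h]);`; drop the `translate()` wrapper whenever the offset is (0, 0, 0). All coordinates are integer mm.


cube([830, 200, 30]);
translate([0, 96, 30]) cube([830, 8, 198]);
translate([0, 0, 228]) cube([830, 200, 30]);


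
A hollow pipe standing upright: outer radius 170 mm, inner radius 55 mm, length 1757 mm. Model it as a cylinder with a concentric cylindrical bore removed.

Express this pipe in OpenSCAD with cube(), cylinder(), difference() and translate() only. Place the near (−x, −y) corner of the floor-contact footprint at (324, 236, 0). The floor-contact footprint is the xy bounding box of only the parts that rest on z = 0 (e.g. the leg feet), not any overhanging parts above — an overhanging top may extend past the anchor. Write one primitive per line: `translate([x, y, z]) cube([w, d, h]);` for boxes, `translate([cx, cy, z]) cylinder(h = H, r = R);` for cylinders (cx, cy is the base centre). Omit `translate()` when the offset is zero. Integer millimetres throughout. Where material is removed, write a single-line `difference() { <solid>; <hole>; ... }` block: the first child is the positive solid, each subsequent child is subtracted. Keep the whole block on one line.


difference() { translate([494, 406, 0]) cylinder(h = 1757, r = 170); translate([494, 406, 0]) cylinder(h = 1757, r = 55); }


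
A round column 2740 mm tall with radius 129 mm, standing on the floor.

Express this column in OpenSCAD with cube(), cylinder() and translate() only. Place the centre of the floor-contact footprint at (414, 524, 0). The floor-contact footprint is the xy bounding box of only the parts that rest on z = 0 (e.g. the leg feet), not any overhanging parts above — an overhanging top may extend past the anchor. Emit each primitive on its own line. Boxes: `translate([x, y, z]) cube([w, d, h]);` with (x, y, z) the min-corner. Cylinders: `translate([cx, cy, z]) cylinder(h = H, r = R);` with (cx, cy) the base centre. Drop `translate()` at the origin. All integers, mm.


translate([414, 524, 0]) cylinder(h = 2740, r = 129);


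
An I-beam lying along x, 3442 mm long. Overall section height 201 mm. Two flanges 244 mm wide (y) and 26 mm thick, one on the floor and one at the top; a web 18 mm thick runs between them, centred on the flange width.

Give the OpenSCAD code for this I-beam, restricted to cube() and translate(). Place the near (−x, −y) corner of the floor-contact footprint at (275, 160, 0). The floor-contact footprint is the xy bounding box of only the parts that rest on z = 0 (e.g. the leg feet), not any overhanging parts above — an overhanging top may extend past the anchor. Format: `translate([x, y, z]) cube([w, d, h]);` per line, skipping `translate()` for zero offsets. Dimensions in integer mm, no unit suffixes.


translate([275, 160, 0]) cube([3442, 244, 26]);
translate([275, 273, 26]) cube([3442, 18, 149]);
translate([275, 160, 175]) cube([3442, 244, 26]);
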